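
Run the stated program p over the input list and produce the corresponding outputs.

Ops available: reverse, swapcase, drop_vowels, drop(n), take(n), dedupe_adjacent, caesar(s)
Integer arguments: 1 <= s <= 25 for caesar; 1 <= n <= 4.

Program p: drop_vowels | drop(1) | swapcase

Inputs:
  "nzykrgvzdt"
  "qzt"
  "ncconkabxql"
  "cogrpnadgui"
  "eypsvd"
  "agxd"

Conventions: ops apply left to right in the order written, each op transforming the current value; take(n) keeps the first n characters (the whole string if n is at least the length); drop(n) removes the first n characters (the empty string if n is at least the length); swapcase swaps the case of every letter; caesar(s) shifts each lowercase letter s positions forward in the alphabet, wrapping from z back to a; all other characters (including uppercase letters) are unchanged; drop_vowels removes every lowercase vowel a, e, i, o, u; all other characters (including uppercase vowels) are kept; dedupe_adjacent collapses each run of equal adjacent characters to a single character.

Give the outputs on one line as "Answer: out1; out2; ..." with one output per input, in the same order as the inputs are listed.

Execution, op by op:
  "nzykrgvzdt" -> "nzykrgvzdt" -> "zykrgvzdt" -> "ZYKRGVZDT"
  "qzt" -> "qzt" -> "zt" -> "ZT"
  "ncconkabxql" -> "nccnkbxql" -> "ccnkbxql" -> "CCNKBXQL"
  "cogrpnadgui" -> "cgrpndg" -> "grpndg" -> "GRPNDG"
  "eypsvd" -> "ypsvd" -> "psvd" -> "PSVD"
  "agxd" -> "gxd" -> "xd" -> "XD"

"ZYKRGVZDT"; "ZT"; "CCNKBXQL"; "GRPNDG"; "PSVD"; "XD"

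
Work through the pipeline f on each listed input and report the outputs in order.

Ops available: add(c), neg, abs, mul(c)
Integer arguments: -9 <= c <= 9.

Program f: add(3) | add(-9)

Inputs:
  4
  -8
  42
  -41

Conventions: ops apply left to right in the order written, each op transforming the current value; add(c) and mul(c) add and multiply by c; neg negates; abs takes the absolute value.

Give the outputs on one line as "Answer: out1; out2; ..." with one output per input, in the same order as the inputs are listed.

Execution, op by op:
  4 -> 7 -> -2
  -8 -> -5 -> -14
  42 -> 45 -> 36
  -41 -> -38 -> -47

-2; -14; 36; -47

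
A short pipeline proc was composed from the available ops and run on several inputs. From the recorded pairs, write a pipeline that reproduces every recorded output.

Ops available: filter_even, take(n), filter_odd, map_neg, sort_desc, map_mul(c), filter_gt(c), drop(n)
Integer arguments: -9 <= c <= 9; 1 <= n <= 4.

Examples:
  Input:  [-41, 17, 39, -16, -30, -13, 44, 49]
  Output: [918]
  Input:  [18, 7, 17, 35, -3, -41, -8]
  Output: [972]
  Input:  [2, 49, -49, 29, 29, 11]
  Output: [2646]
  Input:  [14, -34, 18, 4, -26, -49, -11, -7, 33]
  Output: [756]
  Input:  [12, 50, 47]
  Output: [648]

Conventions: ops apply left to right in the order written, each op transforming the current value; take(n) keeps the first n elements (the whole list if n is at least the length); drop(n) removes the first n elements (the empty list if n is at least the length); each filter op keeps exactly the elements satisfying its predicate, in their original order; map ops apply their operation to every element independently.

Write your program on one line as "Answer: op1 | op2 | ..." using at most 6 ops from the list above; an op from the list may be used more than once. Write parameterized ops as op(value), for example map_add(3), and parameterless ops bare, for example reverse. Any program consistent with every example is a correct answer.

take(4) | filter_gt(6) | map_mul(-6) | take(1) | map_mul(-9)

Check, running the answer program on each example:
  [-41, 17, 39, -16, -30, -13, 44, 49] -> [-41, 17, 39, -16] -> [17, 39] -> [-102, -234] -> [-102] -> [918]
  [18, 7, 17, 35, -3, -41, -8] -> [18, 7, 17, 35] -> [18, 7, 17, 35] -> [-108, -42, -102, -210] -> [-108] -> [972]
  [2, 49, -49, 29, 29, 11] -> [2, 49, -49, 29] -> [49, 29] -> [-294, -174] -> [-294] -> [2646]
  [14, -34, 18, 4, -26, -49, -11, -7, 33] -> [14, -34, 18, 4] -> [14, 18] -> [-84, -108] -> [-84] -> [756]
  [12, 50, 47] -> [12, 50, 47] -> [12, 50, 47] -> [-72, -300, -282] -> [-72] -> [648]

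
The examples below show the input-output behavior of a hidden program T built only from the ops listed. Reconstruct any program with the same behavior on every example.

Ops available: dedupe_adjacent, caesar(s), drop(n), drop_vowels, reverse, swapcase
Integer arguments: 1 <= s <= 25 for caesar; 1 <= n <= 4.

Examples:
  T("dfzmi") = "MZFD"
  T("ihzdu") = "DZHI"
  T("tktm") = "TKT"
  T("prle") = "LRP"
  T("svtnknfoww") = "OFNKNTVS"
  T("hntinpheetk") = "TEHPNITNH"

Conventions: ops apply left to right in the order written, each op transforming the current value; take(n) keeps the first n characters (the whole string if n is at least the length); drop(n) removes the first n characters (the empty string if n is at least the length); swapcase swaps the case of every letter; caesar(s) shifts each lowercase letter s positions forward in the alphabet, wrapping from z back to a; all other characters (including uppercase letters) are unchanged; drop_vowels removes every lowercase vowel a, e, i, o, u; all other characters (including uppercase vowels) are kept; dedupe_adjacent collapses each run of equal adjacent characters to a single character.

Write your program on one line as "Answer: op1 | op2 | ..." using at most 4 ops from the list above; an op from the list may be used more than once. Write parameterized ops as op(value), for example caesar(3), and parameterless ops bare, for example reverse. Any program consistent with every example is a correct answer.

dedupe_adjacent | reverse | drop(1) | swapcase

Check, running the answer program on each example:
  "dfzmi" -> "dfzmi" -> "imzfd" -> "mzfd" -> "MZFD"
  "ihzdu" -> "ihzdu" -> "udzhi" -> "dzhi" -> "DZHI"
  "tktm" -> "tktm" -> "mtkt" -> "tkt" -> "TKT"
  "prle" -> "prle" -> "elrp" -> "lrp" -> "LRP"
  "svtnknfoww" -> "svtnknfow" -> "wofnkntvs" -> "ofnkntvs" -> "OFNKNTVS"
  "hntinpheetk" -> "hntinphetk" -> "ktehpnitnh" -> "tehpnitnh" -> "TEHPNITNH"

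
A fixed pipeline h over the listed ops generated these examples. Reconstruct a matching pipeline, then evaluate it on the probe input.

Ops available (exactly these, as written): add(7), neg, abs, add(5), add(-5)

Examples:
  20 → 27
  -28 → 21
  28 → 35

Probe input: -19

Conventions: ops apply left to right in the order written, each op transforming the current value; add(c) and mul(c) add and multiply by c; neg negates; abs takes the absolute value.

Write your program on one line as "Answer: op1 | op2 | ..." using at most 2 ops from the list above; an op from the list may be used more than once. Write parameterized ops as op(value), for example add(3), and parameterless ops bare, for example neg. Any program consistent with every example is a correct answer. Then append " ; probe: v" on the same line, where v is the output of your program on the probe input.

add(7) | abs ; probe: 12

Check, running the answer program on each example:
  20 -> 27 -> 27
  -28 -> -21 -> 21
  28 -> 35 -> 35
  probe: -19 -> -12 -> 12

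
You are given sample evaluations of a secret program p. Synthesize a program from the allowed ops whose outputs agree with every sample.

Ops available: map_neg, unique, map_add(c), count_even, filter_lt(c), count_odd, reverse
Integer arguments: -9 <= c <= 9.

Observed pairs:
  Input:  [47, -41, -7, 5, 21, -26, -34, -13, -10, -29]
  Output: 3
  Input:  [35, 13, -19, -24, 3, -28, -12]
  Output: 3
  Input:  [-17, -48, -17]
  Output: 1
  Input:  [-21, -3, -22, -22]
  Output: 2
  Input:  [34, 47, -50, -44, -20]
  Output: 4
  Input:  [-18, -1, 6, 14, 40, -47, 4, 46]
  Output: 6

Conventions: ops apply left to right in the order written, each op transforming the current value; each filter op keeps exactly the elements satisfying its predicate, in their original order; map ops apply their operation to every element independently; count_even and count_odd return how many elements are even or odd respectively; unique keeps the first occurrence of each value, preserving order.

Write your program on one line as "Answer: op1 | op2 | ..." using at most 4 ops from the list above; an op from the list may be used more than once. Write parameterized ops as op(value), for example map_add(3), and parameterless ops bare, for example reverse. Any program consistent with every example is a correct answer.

map_neg | map_add(9) | count_odd

Check, running the answer program on each example:
  [47, -41, -7, 5, 21, -26, -34, -13, -10, -29] -> [-47, 41, 7, -5, -21, 26, 34, 13, 10, 29] -> [-38, 50, 16, 4, -12, 35, 43, 22, 19, 38] -> 3
  [35, 13, -19, -24, 3, -28, -12] -> [-35, -13, 19, 24, -3, 28, 12] -> [-26, -4, 28, 33, 6, 37, 21] -> 3
  [-17, -48, -17] -> [17, 48, 17] -> [26, 57, 26] -> 1
  [-21, -3, -22, -22] -> [21, 3, 22, 22] -> [30, 12, 31, 31] -> 2
  [34, 47, -50, -44, -20] -> [-34, -47, 50, 44, 20] -> [-25, -38, 59, 53, 29] -> 4
  [-18, -1, 6, 14, 40, -47, 4, 46] -> [18, 1, -6, -14, -40, 47, -4, -46] -> [27, 10, 3, -5, -31, 56, 5, -37] -> 6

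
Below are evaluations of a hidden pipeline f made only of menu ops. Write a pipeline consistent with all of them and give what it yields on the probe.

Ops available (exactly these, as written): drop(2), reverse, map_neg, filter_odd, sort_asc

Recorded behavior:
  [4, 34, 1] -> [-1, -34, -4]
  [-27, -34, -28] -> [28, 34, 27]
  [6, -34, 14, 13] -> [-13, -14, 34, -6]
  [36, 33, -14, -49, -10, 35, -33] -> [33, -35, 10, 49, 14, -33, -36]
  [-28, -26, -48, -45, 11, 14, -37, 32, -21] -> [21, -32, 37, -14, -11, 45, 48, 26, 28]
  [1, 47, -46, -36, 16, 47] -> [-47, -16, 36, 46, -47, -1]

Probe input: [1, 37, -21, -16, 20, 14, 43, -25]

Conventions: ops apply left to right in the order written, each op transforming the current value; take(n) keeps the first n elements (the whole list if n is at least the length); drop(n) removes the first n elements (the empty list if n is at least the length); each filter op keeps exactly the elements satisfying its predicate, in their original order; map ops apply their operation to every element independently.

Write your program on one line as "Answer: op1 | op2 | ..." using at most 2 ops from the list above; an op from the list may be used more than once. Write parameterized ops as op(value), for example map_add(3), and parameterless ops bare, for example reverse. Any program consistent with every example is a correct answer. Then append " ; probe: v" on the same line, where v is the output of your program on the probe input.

map_neg | reverse ; probe: [25, -43, -14, -20, 16, 21, -37, -1]

Check, running the answer program on each example:
  [4, 34, 1] -> [-4, -34, -1] -> [-1, -34, -4]
  [-27, -34, -28] -> [27, 34, 28] -> [28, 34, 27]
  [6, -34, 14, 13] -> [-6, 34, -14, -13] -> [-13, -14, 34, -6]
  [36, 33, -14, -49, -10, 35, -33] -> [-36, -33, 14, 49, 10, -35, 33] -> [33, -35, 10, 49, 14, -33, -36]
  [-28, -26, -48, -45, 11, 14, -37, 32, -21] -> [28, 26, 48, 45, -11, -14, 37, -32, 21] -> [21, -32, 37, -14, -11, 45, 48, 26, 28]
  [1, 47, -46, -36, 16, 47] -> [-1, -47, 46, 36, -16, -47] -> [-47, -16, 36, 46, -47, -1]
  probe: [1, 37, -21, -16, 20, 14, 43, -25] -> [-1, -37, 21, 16, -20, -14, -43, 25] -> [25, -43, -14, -20, 16, 21, -37, -1]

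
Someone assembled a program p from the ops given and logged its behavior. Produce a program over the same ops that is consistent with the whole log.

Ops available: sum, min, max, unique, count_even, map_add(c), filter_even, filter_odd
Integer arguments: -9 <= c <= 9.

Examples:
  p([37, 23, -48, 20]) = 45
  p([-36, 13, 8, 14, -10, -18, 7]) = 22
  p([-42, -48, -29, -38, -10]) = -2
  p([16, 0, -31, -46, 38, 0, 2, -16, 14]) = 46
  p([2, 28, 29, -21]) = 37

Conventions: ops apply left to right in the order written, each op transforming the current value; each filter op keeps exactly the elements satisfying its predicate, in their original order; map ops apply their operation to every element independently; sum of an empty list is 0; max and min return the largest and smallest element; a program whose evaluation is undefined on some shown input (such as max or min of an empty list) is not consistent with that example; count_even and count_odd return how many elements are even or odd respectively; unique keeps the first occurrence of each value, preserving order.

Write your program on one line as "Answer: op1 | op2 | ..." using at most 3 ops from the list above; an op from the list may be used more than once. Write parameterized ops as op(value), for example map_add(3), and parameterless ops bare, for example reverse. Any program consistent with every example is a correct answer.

unique | map_add(8) | max

Check, running the answer program on each example:
  [37, 23, -48, 20] -> [37, 23, -48, 20] -> [45, 31, -40, 28] -> 45
  [-36, 13, 8, 14, -10, -18, 7] -> [-36, 13, 8, 14, -10, -18, 7] -> [-28, 21, 16, 22, -2, -10, 15] -> 22
  [-42, -48, -29, -38, -10] -> [-42, -48, -29, -38, -10] -> [-34, -40, -21, -30, -2] -> -2
  [16, 0, -31, -46, 38, 0, 2, -16, 14] -> [16, 0, -31, -46, 38, 2, -16, 14] -> [24, 8, -23, -38, 46, 10, -8, 22] -> 46
  [2, 28, 29, -21] -> [2, 28, 29, -21] -> [10, 36, 37, -13] -> 37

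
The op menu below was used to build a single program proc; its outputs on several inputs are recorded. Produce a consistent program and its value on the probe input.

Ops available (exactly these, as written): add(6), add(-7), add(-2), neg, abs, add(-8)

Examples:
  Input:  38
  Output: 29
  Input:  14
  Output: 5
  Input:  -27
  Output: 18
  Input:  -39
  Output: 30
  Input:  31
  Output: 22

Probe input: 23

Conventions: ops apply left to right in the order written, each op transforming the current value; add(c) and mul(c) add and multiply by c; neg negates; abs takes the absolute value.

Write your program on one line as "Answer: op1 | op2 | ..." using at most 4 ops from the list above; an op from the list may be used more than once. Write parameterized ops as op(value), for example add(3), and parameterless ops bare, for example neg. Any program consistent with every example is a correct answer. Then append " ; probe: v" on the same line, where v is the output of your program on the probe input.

abs | add(-7) | add(-2) ; probe: 14

Check, running the answer program on each example:
  38 -> 38 -> 31 -> 29
  14 -> 14 -> 7 -> 5
  -27 -> 27 -> 20 -> 18
  -39 -> 39 -> 32 -> 30
  31 -> 31 -> 24 -> 22
  probe: 23 -> 23 -> 16 -> 14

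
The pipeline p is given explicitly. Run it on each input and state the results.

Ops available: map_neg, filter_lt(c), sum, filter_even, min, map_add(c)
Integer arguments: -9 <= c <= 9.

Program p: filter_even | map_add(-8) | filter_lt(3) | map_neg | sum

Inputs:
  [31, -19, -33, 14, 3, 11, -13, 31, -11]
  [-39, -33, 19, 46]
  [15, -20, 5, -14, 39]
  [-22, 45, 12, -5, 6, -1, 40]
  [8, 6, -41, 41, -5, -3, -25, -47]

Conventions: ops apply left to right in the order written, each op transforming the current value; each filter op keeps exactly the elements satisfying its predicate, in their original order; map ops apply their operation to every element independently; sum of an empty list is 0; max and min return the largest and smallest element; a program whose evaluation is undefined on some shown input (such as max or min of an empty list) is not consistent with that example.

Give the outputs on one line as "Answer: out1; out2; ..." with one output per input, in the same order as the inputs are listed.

Execution, op by op:
  [31, -19, -33, 14, 3, 11, -13, 31, -11] -> [14] -> [6] -> [] -> [] -> 0
  [-39, -33, 19, 46] -> [46] -> [38] -> [] -> [] -> 0
  [15, -20, 5, -14, 39] -> [-20, -14] -> [-28, -22] -> [-28, -22] -> [28, 22] -> 50
  [-22, 45, 12, -5, 6, -1, 40] -> [-22, 12, 6, 40] -> [-30, 4, -2, 32] -> [-30, -2] -> [30, 2] -> 32
  [8, 6, -41, 41, -5, -3, -25, -47] -> [8, 6] -> [0, -2] -> [0, -2] -> [0, 2] -> 2

0; 0; 50; 32; 2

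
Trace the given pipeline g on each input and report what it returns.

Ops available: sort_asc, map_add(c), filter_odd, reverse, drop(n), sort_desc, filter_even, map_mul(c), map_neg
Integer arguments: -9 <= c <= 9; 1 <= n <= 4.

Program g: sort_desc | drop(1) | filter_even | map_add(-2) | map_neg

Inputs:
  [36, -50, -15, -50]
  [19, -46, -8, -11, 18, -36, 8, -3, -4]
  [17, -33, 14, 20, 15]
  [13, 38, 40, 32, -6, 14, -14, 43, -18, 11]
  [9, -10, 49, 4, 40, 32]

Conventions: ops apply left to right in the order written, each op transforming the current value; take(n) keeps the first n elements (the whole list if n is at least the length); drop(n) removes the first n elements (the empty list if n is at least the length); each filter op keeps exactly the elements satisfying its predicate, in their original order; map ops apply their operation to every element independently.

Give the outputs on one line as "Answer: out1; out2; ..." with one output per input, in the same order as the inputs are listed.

Execution, op by op:
  [36, -50, -15, -50] -> [36, -15, -50, -50] -> [-15, -50, -50] -> [-50, -50] -> [-52, -52] -> [52, 52]
  [19, -46, -8, -11, 18, -36, 8, -3, -4] -> [19, 18, 8, -3, -4, -8, -11, -36, -46] -> [18, 8, -3, -4, -8, -11, -36, -46] -> [18, 8, -4, -8, -36, -46] -> [16, 6, -6, -10, -38, -48] -> [-16, -6, 6, 10, 38, 48]
  [17, -33, 14, 20, 15] -> [20, 17, 15, 14, -33] -> [17, 15, 14, -33] -> [14] -> [12] -> [-12]
  [13, 38, 40, 32, -6, 14, -14, 43, -18, 11] -> [43, 40, 38, 32, 14, 13, 11, -6, -14, -18] -> [40, 38, 32, 14, 13, 11, -6, -14, -18] -> [40, 38, 32, 14, -6, -14, -18] -> [38, 36, 30, 12, -8, -16, -20] -> [-38, -36, -30, -12, 8, 16, 20]
  [9, -10, 49, 4, 40, 32] -> [49, 40, 32, 9, 4, -10] -> [40, 32, 9, 4, -10] -> [40, 32, 4, -10] -> [38, 30, 2, -12] -> [-38, -30, -2, 12]

[52, 52]; [-16, -6, 6, 10, 38, 48]; [-12]; [-38, -36, -30, -12, 8, 16, 20]; [-38, -30, -2, 12]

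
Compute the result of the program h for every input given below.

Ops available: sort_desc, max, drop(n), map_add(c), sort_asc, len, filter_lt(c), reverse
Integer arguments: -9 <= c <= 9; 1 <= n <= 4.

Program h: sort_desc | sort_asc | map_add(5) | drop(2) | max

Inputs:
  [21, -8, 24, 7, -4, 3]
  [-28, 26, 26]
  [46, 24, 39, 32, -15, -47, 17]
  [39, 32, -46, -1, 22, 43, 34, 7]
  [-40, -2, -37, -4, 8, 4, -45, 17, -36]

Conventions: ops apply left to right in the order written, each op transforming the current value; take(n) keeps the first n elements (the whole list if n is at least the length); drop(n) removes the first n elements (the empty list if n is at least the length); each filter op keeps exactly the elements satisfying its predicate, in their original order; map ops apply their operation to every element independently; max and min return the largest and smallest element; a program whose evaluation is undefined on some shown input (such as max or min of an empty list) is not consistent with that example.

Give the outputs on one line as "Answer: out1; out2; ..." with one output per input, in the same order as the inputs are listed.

29; 31; 51; 48; 22

Execution, op by op:
  [21, -8, 24, 7, -4, 3] -> [24, 21, 7, 3, -4, -8] -> [-8, -4, 3, 7, 21, 24] -> [-3, 1, 8, 12, 26, 29] -> [8, 12, 26, 29] -> 29
  [-28, 26, 26] -> [26, 26, -28] -> [-28, 26, 26] -> [-23, 31, 31] -> [31] -> 31
  [46, 24, 39, 32, -15, -47, 17] -> [46, 39, 32, 24, 17, -15, -47] -> [-47, -15, 17, 24, 32, 39, 46] -> [-42, -10, 22, 29, 37, 44, 51] -> [22, 29, 37, 44, 51] -> 51
  [39, 32, -46, -1, 22, 43, 34, 7] -> [43, 39, 34, 32, 22, 7, -1, -46] -> [-46, -1, 7, 22, 32, 34, 39, 43] -> [-41, 4, 12, 27, 37, 39, 44, 48] -> [12, 27, 37, 39, 44, 48] -> 48
  [-40, -2, -37, -4, 8, 4, -45, 17, -36] -> [17, 8, 4, -2, -4, -36, -37, -40, -45] -> [-45, -40, -37, -36, -4, -2, 4, 8, 17] -> [-40, -35, -32, -31, 1, 3, 9, 13, 22] -> [-32, -31, 1, 3, 9, 13, 22] -> 22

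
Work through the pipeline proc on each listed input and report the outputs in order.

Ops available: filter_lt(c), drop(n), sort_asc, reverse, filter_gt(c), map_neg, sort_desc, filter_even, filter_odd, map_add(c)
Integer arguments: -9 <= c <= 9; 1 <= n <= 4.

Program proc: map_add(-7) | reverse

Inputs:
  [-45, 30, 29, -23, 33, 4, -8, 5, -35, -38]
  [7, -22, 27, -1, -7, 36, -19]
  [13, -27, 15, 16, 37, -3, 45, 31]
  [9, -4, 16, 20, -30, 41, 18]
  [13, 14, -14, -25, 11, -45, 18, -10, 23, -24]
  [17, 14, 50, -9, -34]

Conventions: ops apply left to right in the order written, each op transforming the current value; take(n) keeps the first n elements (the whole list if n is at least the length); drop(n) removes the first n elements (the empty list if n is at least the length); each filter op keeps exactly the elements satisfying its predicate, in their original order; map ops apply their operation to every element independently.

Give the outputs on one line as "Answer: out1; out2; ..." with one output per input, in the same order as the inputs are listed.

Execution, op by op:
  [-45, 30, 29, -23, 33, 4, -8, 5, -35, -38] -> [-52, 23, 22, -30, 26, -3, -15, -2, -42, -45] -> [-45, -42, -2, -15, -3, 26, -30, 22, 23, -52]
  [7, -22, 27, -1, -7, 36, -19] -> [0, -29, 20, -8, -14, 29, -26] -> [-26, 29, -14, -8, 20, -29, 0]
  [13, -27, 15, 16, 37, -3, 45, 31] -> [6, -34, 8, 9, 30, -10, 38, 24] -> [24, 38, -10, 30, 9, 8, -34, 6]
  [9, -4, 16, 20, -30, 41, 18] -> [2, -11, 9, 13, -37, 34, 11] -> [11, 34, -37, 13, 9, -11, 2]
  [13, 14, -14, -25, 11, -45, 18, -10, 23, -24] -> [6, 7, -21, -32, 4, -52, 11, -17, 16, -31] -> [-31, 16, -17, 11, -52, 4, -32, -21, 7, 6]
  [17, 14, 50, -9, -34] -> [10, 7, 43, -16, -41] -> [-41, -16, 43, 7, 10]

[-45, -42, -2, -15, -3, 26, -30, 22, 23, -52]; [-26, 29, -14, -8, 20, -29, 0]; [24, 38, -10, 30, 9, 8, -34, 6]; [11, 34, -37, 13, 9, -11, 2]; [-31, 16, -17, 11, -52, 4, -32, -21, 7, 6]; [-41, -16, 43, 7, 10]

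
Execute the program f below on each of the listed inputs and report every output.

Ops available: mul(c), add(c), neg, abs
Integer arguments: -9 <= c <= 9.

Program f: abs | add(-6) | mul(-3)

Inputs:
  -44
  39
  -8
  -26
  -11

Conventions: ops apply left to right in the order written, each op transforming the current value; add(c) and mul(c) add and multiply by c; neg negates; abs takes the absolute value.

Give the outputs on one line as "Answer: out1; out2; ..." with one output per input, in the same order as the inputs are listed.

-114; -99; -6; -60; -15

Execution, op by op:
  -44 -> 44 -> 38 -> -114
  39 -> 39 -> 33 -> -99
  -8 -> 8 -> 2 -> -6
  -26 -> 26 -> 20 -> -60
  -11 -> 11 -> 5 -> -15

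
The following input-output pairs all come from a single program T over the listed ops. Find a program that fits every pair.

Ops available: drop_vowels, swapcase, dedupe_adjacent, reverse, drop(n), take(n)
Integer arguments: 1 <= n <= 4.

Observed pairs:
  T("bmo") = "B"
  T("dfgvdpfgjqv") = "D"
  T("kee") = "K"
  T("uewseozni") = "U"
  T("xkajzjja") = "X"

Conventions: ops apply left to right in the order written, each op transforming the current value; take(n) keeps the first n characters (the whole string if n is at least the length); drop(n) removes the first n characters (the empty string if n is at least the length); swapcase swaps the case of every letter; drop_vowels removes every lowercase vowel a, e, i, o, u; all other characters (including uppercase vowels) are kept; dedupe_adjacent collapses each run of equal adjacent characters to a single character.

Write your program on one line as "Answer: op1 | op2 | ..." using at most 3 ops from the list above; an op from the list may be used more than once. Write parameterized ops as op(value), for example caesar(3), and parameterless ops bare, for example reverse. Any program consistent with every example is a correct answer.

take(4) | take(1) | swapcase

Check, running the answer program on each example:
  "bmo" -> "bmo" -> "b" -> "B"
  "dfgvdpfgjqv" -> "dfgv" -> "d" -> "D"
  "kee" -> "kee" -> "k" -> "K"
  "uewseozni" -> "uews" -> "u" -> "U"
  "xkajzjja" -> "xkaj" -> "x" -> "X"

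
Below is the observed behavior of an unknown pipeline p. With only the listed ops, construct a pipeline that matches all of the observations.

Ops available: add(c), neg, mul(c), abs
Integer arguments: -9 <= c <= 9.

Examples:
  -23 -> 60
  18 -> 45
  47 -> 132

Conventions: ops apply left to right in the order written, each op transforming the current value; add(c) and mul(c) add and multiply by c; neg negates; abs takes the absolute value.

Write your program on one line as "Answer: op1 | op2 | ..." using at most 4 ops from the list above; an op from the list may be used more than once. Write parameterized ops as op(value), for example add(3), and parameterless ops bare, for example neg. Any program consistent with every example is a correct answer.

abs | neg | mul(-3) | add(-9)

Check, running the answer program on each example:
  -23 -> 23 -> -23 -> 69 -> 60
  18 -> 18 -> -18 -> 54 -> 45
  47 -> 47 -> -47 -> 141 -> 132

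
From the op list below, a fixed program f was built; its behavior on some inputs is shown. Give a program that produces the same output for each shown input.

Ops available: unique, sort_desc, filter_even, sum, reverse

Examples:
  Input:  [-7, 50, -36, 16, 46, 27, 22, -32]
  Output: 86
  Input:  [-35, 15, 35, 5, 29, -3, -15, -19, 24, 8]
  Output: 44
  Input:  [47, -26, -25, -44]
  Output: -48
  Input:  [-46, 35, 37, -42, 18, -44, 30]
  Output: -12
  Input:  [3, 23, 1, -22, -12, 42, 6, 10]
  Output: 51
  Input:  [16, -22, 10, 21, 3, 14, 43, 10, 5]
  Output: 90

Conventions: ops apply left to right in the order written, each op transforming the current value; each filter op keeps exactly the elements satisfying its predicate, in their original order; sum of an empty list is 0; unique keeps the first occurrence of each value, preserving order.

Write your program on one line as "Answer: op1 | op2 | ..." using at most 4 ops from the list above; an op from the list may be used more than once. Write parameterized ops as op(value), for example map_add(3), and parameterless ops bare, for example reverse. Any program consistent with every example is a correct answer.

sort_desc | reverse | unique | sum

Check, running the answer program on each example:
  [-7, 50, -36, 16, 46, 27, 22, -32] -> [50, 46, 27, 22, 16, -7, -32, -36] -> [-36, -32, -7, 16, 22, 27, 46, 50] -> [-36, -32, -7, 16, 22, 27, 46, 50] -> 86
  [-35, 15, 35, 5, 29, -3, -15, -19, 24, 8] -> [35, 29, 24, 15, 8, 5, -3, -15, -19, -35] -> [-35, -19, -15, -3, 5, 8, 15, 24, 29, 35] -> [-35, -19, -15, -3, 5, 8, 15, 24, 29, 35] -> 44
  [47, -26, -25, -44] -> [47, -25, -26, -44] -> [-44, -26, -25, 47] -> [-44, -26, -25, 47] -> -48
  [-46, 35, 37, -42, 18, -44, 30] -> [37, 35, 30, 18, -42, -44, -46] -> [-46, -44, -42, 18, 30, 35, 37] -> [-46, -44, -42, 18, 30, 35, 37] -> -12
  [3, 23, 1, -22, -12, 42, 6, 10] -> [42, 23, 10, 6, 3, 1, -12, -22] -> [-22, -12, 1, 3, 6, 10, 23, 42] -> [-22, -12, 1, 3, 6, 10, 23, 42] -> 51
  [16, -22, 10, 21, 3, 14, 43, 10, 5] -> [43, 21, 16, 14, 10, 10, 5, 3, -22] -> [-22, 3, 5, 10, 10, 14, 16, 21, 43] -> [-22, 3, 5, 10, 14, 16, 21, 43] -> 90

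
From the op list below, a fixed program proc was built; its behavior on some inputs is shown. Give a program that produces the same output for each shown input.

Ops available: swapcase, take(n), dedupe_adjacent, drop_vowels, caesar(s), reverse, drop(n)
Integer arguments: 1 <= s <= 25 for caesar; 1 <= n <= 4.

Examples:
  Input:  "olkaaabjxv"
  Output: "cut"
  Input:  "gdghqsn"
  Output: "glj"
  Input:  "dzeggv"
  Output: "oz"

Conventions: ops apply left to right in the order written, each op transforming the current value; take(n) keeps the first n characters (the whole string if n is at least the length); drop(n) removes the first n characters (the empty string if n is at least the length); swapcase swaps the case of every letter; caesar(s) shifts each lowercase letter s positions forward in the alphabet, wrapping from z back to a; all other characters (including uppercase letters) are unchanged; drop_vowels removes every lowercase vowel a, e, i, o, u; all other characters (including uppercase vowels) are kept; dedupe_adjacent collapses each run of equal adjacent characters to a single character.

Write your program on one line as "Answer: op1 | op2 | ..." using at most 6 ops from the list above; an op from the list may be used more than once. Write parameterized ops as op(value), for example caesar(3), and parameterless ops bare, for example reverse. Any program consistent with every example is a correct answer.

drop(4) | caesar(19) | take(4) | reverse | dedupe_adjacent

Check, running the answer program on each example:
  "olkaaabjxv" -> "aabjxv" -> "ttucqo" -> "ttuc" -> "cutt" -> "cut"
  "gdghqsn" -> "qsn" -> "jlg" -> "jlg" -> "glj" -> "glj"
  "dzeggv" -> "gv" -> "zo" -> "zo" -> "oz" -> "oz"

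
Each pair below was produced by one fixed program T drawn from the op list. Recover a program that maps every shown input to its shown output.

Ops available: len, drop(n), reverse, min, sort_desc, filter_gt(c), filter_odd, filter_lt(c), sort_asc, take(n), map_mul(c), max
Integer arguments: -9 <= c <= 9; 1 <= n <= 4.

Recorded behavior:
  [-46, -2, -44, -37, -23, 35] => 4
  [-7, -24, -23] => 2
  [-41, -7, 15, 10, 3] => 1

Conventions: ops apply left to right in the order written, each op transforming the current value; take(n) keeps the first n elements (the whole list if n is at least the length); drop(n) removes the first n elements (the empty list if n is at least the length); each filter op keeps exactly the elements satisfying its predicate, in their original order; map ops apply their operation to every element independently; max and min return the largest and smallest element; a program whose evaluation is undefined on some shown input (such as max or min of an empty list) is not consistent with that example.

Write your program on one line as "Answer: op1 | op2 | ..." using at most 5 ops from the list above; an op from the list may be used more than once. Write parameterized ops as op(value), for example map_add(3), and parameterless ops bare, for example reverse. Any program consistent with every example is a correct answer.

drop(1) | reverse | filter_lt(1) | len

Check, running the answer program on each example:
  [-46, -2, -44, -37, -23, 35] -> [-2, -44, -37, -23, 35] -> [35, -23, -37, -44, -2] -> [-23, -37, -44, -2] -> 4
  [-7, -24, -23] -> [-24, -23] -> [-23, -24] -> [-23, -24] -> 2
  [-41, -7, 15, 10, 3] -> [-7, 15, 10, 3] -> [3, 10, 15, -7] -> [-7] -> 1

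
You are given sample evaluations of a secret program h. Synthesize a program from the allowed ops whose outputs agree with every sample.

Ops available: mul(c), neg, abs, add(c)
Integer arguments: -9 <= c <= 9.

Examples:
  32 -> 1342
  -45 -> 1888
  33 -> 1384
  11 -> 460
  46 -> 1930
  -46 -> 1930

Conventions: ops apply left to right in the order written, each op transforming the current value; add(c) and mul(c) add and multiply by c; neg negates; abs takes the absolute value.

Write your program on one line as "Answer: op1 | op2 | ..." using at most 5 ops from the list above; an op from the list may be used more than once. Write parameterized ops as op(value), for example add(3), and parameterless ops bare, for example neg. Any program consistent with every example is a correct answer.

mul(6) | abs | mul(7) | add(5) | add(-7)

Check, running the answer program on each example:
  32 -> 192 -> 192 -> 1344 -> 1349 -> 1342
  -45 -> -270 -> 270 -> 1890 -> 1895 -> 1888
  33 -> 198 -> 198 -> 1386 -> 1391 -> 1384
  11 -> 66 -> 66 -> 462 -> 467 -> 460
  46 -> 276 -> 276 -> 1932 -> 1937 -> 1930
  -46 -> -276 -> 276 -> 1932 -> 1937 -> 1930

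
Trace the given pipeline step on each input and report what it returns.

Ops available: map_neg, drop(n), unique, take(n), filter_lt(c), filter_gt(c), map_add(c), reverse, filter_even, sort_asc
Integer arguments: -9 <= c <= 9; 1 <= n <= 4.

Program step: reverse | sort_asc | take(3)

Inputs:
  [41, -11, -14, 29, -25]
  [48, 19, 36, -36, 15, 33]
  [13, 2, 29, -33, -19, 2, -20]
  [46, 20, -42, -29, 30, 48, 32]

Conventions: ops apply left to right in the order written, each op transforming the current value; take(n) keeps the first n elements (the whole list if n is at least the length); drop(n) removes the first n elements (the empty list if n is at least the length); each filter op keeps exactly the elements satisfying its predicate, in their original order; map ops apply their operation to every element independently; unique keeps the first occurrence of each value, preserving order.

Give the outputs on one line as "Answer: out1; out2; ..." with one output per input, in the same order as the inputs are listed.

[-25, -14, -11]; [-36, 15, 19]; [-33, -20, -19]; [-42, -29, 20]

Execution, op by op:
  [41, -11, -14, 29, -25] -> [-25, 29, -14, -11, 41] -> [-25, -14, -11, 29, 41] -> [-25, -14, -11]
  [48, 19, 36, -36, 15, 33] -> [33, 15, -36, 36, 19, 48] -> [-36, 15, 19, 33, 36, 48] -> [-36, 15, 19]
  [13, 2, 29, -33, -19, 2, -20] -> [-20, 2, -19, -33, 29, 2, 13] -> [-33, -20, -19, 2, 2, 13, 29] -> [-33, -20, -19]
  [46, 20, -42, -29, 30, 48, 32] -> [32, 48, 30, -29, -42, 20, 46] -> [-42, -29, 20, 30, 32, 46, 48] -> [-42, -29, 20]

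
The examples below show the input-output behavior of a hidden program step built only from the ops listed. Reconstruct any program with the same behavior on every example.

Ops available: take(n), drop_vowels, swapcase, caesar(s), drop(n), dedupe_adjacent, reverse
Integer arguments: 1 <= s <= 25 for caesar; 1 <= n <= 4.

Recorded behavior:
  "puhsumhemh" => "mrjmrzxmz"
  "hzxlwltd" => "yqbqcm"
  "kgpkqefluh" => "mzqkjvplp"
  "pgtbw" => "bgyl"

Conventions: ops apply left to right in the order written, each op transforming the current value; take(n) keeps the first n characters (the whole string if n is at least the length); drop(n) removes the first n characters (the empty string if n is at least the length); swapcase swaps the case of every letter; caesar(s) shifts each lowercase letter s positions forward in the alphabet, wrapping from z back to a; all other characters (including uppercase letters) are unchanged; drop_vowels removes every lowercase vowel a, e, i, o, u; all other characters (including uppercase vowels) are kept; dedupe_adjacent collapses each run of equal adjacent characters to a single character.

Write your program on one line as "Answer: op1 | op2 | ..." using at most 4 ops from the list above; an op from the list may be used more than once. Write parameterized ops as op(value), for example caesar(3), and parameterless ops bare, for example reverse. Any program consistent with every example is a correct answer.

caesar(5) | drop_vowels | reverse

Check, running the answer program on each example:
  "puhsumhemh" -> "uzmxzrmjrm" -> "zmxzrmjrm" -> "mrjmrzxmz"
  "hzxlwltd" -> "mecqbqyi" -> "mcqbqy" -> "yqbqcm"
  "kgpkqefluh" -> "plupvjkqzm" -> "plpvjkqzm" -> "mzqkjvplp"
  "pgtbw" -> "ulygb" -> "lygb" -> "bgyl"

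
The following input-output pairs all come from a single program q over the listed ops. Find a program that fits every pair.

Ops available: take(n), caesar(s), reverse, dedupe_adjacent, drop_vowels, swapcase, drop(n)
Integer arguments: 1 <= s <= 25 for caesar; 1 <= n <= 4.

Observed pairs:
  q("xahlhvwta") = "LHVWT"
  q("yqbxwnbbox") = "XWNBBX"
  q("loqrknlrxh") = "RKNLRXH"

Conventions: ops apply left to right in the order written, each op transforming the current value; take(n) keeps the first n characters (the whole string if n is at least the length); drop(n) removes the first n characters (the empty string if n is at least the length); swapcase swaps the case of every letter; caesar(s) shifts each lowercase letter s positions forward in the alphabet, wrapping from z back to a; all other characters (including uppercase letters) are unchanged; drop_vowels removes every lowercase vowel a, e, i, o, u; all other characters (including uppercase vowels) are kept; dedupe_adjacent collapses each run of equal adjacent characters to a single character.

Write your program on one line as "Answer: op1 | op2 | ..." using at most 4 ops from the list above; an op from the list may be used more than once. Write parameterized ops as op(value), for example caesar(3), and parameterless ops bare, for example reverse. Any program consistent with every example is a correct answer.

drop(3) | drop_vowels | swapcase

Check, running the answer program on each example:
  "xahlhvwta" -> "lhvwta" -> "lhvwt" -> "LHVWT"
  "yqbxwnbbox" -> "xwnbbox" -> "xwnbbx" -> "XWNBBX"
  "loqrknlrxh" -> "rknlrxh" -> "rknlrxh" -> "RKNLRXH"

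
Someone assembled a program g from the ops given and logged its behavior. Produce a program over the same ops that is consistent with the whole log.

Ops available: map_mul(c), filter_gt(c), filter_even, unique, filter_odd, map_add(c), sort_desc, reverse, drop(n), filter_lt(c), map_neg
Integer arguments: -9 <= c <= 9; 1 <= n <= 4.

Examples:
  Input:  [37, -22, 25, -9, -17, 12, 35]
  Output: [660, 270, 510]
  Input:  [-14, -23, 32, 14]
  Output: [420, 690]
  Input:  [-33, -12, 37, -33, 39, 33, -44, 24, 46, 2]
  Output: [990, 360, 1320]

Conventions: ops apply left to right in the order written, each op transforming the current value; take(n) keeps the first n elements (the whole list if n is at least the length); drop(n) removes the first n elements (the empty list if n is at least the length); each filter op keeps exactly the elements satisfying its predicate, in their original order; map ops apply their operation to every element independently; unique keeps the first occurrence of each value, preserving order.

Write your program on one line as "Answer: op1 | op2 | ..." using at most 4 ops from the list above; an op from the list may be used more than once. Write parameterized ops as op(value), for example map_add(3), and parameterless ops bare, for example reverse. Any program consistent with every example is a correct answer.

map_mul(6) | map_mul(-5) | filter_gt(9) | unique

Check, running the answer program on each example:
  [37, -22, 25, -9, -17, 12, 35] -> [222, -132, 150, -54, -102, 72, 210] -> [-1110, 660, -750, 270, 510, -360, -1050] -> [660, 270, 510] -> [660, 270, 510]
  [-14, -23, 32, 14] -> [-84, -138, 192, 84] -> [420, 690, -960, -420] -> [420, 690] -> [420, 690]
  [-33, -12, 37, -33, 39, 33, -44, 24, 46, 2] -> [-198, -72, 222, -198, 234, 198, -264, 144, 276, 12] -> [990, 360, -1110, 990, -1170, -990, 1320, -720, -1380, -60] -> [990, 360, 990, 1320] -> [990, 360, 1320]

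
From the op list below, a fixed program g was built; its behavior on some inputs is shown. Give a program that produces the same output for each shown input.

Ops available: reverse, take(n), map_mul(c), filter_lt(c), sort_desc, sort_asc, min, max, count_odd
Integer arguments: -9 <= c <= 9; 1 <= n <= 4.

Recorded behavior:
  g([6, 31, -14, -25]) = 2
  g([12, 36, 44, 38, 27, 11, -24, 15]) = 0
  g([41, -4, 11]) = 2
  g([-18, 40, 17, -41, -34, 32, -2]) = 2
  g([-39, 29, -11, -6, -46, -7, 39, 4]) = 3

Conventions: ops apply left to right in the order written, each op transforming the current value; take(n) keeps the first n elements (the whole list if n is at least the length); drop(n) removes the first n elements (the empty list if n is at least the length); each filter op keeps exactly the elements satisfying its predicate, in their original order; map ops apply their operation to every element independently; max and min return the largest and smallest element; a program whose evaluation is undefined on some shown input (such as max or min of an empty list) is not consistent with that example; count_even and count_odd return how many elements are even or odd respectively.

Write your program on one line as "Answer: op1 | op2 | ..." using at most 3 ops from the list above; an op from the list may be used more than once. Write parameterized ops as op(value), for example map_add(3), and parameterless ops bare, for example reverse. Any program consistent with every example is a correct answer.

take(4) | count_odd

Check, running the answer program on each example:
  [6, 31, -14, -25] -> [6, 31, -14, -25] -> 2
  [12, 36, 44, 38, 27, 11, -24, 15] -> [12, 36, 44, 38] -> 0
  [41, -4, 11] -> [41, -4, 11] -> 2
  [-18, 40, 17, -41, -34, 32, -2] -> [-18, 40, 17, -41] -> 2
  [-39, 29, -11, -6, -46, -7, 39, 4] -> [-39, 29, -11, -6] -> 3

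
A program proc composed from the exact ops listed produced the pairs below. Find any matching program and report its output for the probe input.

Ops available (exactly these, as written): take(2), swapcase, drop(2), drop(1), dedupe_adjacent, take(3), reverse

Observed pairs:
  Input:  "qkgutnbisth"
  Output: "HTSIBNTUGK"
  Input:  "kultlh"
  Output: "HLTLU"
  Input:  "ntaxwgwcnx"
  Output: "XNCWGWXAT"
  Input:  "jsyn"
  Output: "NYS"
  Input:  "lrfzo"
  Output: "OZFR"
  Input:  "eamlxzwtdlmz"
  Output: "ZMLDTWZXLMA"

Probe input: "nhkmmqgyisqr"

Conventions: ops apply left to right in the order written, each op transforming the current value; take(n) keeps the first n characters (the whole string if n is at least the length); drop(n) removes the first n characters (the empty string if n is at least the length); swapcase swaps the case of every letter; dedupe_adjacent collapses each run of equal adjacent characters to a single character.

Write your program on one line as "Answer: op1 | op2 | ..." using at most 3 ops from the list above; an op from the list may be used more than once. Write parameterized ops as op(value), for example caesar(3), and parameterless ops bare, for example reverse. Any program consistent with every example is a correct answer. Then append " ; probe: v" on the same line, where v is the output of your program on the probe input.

drop(1) | reverse | swapcase ; probe: "RQSIYGQMMKH"

Check, running the answer program on each example:
  "qkgutnbisth" -> "kgutnbisth" -> "htsibntugk" -> "HTSIBNTUGK"
  "kultlh" -> "ultlh" -> "hltlu" -> "HLTLU"
  "ntaxwgwcnx" -> "taxwgwcnx" -> "xncwgwxat" -> "XNCWGWXAT"
  "jsyn" -> "syn" -> "nys" -> "NYS"
  "lrfzo" -> "rfzo" -> "ozfr" -> "OZFR"
  "eamlxzwtdlmz" -> "amlxzwtdlmz" -> "zmldtwzxlma" -> "ZMLDTWZXLMA"
  probe: "nhkmmqgyisqr" -> "hkmmqgyisqr" -> "rqsiygqmmkh" -> "RQSIYGQMMKH"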